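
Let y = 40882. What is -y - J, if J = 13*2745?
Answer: -76567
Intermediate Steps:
J = 35685
-y - J = -1*40882 - 1*35685 = -40882 - 35685 = -76567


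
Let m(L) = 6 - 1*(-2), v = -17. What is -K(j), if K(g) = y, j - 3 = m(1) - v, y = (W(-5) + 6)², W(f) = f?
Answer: -1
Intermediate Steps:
m(L) = 8 (m(L) = 6 + 2 = 8)
y = 1 (y = (-5 + 6)² = 1² = 1)
j = 28 (j = 3 + (8 - 1*(-17)) = 3 + (8 + 17) = 3 + 25 = 28)
K(g) = 1
-K(j) = -1*1 = -1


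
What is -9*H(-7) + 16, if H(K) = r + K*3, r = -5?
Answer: 250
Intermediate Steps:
H(K) = -5 + 3*K (H(K) = -5 + K*3 = -5 + 3*K)
-9*H(-7) + 16 = -9*(-5 + 3*(-7)) + 16 = -9*(-5 - 21) + 16 = -9*(-26) + 16 = 234 + 16 = 250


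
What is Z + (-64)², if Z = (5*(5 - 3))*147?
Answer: 5566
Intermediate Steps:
Z = 1470 (Z = (5*2)*147 = 10*147 = 1470)
Z + (-64)² = 1470 + (-64)² = 1470 + 4096 = 5566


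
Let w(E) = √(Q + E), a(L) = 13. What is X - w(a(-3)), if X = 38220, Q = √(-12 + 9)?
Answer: 38220 - √(13 + I*√3) ≈ 38216.0 - 0.23966*I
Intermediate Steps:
Q = I*√3 (Q = √(-3) = I*√3 ≈ 1.732*I)
w(E) = √(E + I*√3) (w(E) = √(I*√3 + E) = √(E + I*√3))
X - w(a(-3)) = 38220 - √(13 + I*√3)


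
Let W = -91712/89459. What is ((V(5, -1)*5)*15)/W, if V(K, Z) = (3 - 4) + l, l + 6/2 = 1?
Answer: 20128275/91712 ≈ 219.47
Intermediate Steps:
l = -2 (l = -3 + 1 = -2)
V(K, Z) = -3 (V(K, Z) = (3 - 4) - 2 = -1 - 2 = -3)
W = -91712/89459 (W = -91712*1/89459 = -91712/89459 ≈ -1.0252)
((V(5, -1)*5)*15)/W = (-3*5*15)/(-91712/89459) = -15*15*(-89459/91712) = -225*(-89459/91712) = 20128275/91712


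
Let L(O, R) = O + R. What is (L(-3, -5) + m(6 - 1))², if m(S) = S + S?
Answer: 4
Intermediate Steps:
m(S) = 2*S
(L(-3, -5) + m(6 - 1))² = ((-3 - 5) + 2*(6 - 1))² = (-8 + 2*5)² = (-8 + 10)² = 2² = 4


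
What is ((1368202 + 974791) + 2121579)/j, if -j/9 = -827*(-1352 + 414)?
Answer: -318898/498681 ≈ -0.63948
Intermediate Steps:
j = -6981534 (j = -(-7443)*(-1352 + 414) = -(-7443)*(-938) = -9*775726 = -6981534)
((1368202 + 974791) + 2121579)/j = ((1368202 + 974791) + 2121579)/(-6981534) = (2342993 + 2121579)*(-1/6981534) = 4464572*(-1/6981534) = -318898/498681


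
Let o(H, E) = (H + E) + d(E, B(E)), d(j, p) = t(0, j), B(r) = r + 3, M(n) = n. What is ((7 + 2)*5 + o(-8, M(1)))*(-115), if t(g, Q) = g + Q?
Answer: -4485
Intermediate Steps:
t(g, Q) = Q + g
B(r) = 3 + r
d(j, p) = j (d(j, p) = j + 0 = j)
o(H, E) = H + 2*E (o(H, E) = (H + E) + E = (E + H) + E = H + 2*E)
((7 + 2)*5 + o(-8, M(1)))*(-115) = ((7 + 2)*5 + (-8 + 2*1))*(-115) = (9*5 + (-8 + 2))*(-115) = (45 - 6)*(-115) = 39*(-115) = -4485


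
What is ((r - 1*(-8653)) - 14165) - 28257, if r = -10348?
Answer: -44117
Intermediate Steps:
((r - 1*(-8653)) - 14165) - 28257 = ((-10348 - 1*(-8653)) - 14165) - 28257 = ((-10348 + 8653) - 14165) - 28257 = (-1695 - 14165) - 28257 = -15860 - 28257 = -44117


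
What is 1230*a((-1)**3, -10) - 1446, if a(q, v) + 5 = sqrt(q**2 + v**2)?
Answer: -7596 + 1230*sqrt(101) ≈ 4765.3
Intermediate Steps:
a(q, v) = -5 + sqrt(q**2 + v**2)
1230*a((-1)**3, -10) - 1446 = 1230*(-5 + sqrt(((-1)**3)**2 + (-10)**2)) - 1446 = 1230*(-5 + sqrt((-1)**2 + 100)) - 1446 = 1230*(-5 + sqrt(1 + 100)) - 1446 = 1230*(-5 + sqrt(101)) - 1446 = (-6150 + 1230*sqrt(101)) - 1446 = -7596 + 1230*sqrt(101)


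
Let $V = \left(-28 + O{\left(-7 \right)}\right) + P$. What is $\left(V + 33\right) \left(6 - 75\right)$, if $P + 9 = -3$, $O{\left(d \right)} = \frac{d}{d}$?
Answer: $414$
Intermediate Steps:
$O{\left(d \right)} = 1$
$P = -12$ ($P = -9 - 3 = -12$)
$V = -39$ ($V = \left(-28 + 1\right) - 12 = -27 - 12 = -39$)
$\left(V + 33\right) \left(6 - 75\right) = \left(-39 + 33\right) \left(6 - 75\right) = - 6 \left(6 - 75\right) = \left(-6\right) \left(-69\right) = 414$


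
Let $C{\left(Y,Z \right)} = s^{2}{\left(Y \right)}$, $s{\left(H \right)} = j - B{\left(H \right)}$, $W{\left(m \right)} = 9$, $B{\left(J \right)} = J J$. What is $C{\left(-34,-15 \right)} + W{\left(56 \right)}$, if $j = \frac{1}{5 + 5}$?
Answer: $\frac{133611381}{100} \approx 1.3361 \cdot 10^{6}$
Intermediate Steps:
$B{\left(J \right)} = J^{2}$
$j = \frac{1}{10} \approx 0.1$
$s{\left(H \right)} = \frac{1}{10} - H^{2}$
$C{\left(Y,Z \right)} = \left(\frac{1}{10} - Y^{2}\right)^{2}$
$C{\left(-34,-15 \right)} + W{\left(56 \right)} = \frac{\left(-1 + 10 \left(-34\right)^{2}\right)^{2}}{100} + 9 = \frac{\left(-1 + 10 \cdot 1156\right)^{2}}{100} + 9 = \frac{\left(-1 + 11560\right)^{2}}{100} + 9 = \frac{11559^{2}}{100} + 9 = \frac{1}{100} \cdot 133610481 + 9 = \frac{133610481}{100} + 9 = \frac{133611381}{100}$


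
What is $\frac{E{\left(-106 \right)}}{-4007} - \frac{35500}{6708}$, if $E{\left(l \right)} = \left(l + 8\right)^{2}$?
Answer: $- \frac{51668033}{6719739} \approx -7.689$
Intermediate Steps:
$E{\left(l \right)} = \left(8 + l\right)^{2}$
$\frac{E{\left(-106 \right)}}{-4007} - \frac{35500}{6708} = \frac{\left(8 - 106\right)^{2}}{-4007} - \frac{35500}{6708} = \left(-98\right)^{2} \left(- \frac{1}{4007}\right) - \frac{8875}{1677} = 9604 \left(- \frac{1}{4007}\right) - \frac{8875}{1677} = - \frac{9604}{4007} - \frac{8875}{1677} = - \frac{51668033}{6719739}$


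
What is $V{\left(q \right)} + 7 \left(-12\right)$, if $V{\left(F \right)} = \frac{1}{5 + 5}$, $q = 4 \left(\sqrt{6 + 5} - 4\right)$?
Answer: $- \frac{839}{10} \approx -83.9$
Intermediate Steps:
$q = -16 + 4 \sqrt{11}$ ($q = 4 \left(\sqrt{11} - 4\right) = 4 \left(-4 + \sqrt{11}\right) = -16 + 4 \sqrt{11} \approx -2.7335$)
$V{\left(F \right)} = \frac{1}{10}$
$V{\left(q \right)} + 7 \left(-12\right) = \frac{1}{10} + 7 \left(-12\right) = \frac{1}{10} - 84 = - \frac{839}{10}$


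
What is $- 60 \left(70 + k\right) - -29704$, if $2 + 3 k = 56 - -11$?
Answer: $24204$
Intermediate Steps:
$k = \frac{65}{3}$ ($k = - \frac{2}{3} + \frac{56 - -11}{3} = - \frac{2}{3} + \frac{56 + 11}{3} = - \frac{2}{3} + \frac{1}{3} \cdot 67 = - \frac{2}{3} + \frac{67}{3} = \frac{65}{3} \approx 21.667$)
$- 60 \left(70 + k\right) - -29704 = - 60 \left(70 + \frac{65}{3}\right) - -29704 = \left(-60\right) \frac{275}{3} + 29704 = -5500 + 29704 = 24204$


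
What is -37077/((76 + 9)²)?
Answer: -2181/425 ≈ -5.1318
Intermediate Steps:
-37077/((76 + 9)²) = -37077/(85²) = -37077/7225 = -1*2181/425 = -2181/425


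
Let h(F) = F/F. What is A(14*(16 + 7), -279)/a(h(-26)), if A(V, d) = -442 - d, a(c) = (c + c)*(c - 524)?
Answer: 163/1046 ≈ 0.15583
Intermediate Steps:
h(F) = 1
a(c) = 2*c*(-524 + c) (a(c) = (2*c)*(-524 + c) = 2*c*(-524 + c))
A(14*(16 + 7), -279)/a(h(-26)) = (-442 - 1*(-279))/((2*1*(-524 + 1))) = (-442 + 279)/((2*1*(-523))) = -163/(-1046) = -163*(-1/1046) = 163/1046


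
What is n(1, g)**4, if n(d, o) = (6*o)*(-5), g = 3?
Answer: 65610000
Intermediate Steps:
n(d, o) = -30*o
n(1, g)**4 = (-30*3)**4 = (-90)**4 = 65610000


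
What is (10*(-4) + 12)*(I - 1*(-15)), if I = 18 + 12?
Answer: -1260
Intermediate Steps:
I = 30
(10*(-4) + 12)*(I - 1*(-15)) = (10*(-4) + 12)*(30 - 1*(-15)) = (-40 + 12)*(30 + 15) = -28*45 = -1260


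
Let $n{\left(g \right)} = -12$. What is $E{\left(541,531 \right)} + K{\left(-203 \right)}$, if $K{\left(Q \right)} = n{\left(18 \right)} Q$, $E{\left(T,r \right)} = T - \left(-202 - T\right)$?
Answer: $3720$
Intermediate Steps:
$E{\left(T,r \right)} = 202 + 2 T$ ($E{\left(T,r \right)} = T + \left(202 + T\right) = 202 + 2 T$)
$K{\left(Q \right)} = - 12 Q$
$E{\left(541,531 \right)} + K{\left(-203 \right)} = \left(202 + 2 \cdot 541\right) - -2436 = \left(202 + 1082\right) + 2436 = 1284 + 2436 = 3720$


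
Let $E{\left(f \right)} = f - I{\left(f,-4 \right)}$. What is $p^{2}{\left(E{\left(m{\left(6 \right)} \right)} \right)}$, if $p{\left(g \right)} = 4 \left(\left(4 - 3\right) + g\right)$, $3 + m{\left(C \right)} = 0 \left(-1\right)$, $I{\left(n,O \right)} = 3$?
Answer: $400$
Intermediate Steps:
$m{\left(C \right)} = -3$ ($m{\left(C \right)} = -3 + 0 \left(-1\right) = -3 + 0 = -3$)
$E{\left(f \right)} = -3 + f$ ($E{\left(f \right)} = f - 3 = -3 + f$)
$p{\left(g \right)} = 4 + 4 g$ ($p{\left(g \right)} = 4 \left(1 + g\right) = 4 + 4 g$)
$p^{2}{\left(E{\left(m{\left(6 \right)} \right)} \right)} = \left(4 + 4 \left(-3 - 3\right)\right)^{2} = \left(4 + 4 \left(-6\right)\right)^{2} = \left(4 - 24\right)^{2} = \left(-20\right)^{2} = 400$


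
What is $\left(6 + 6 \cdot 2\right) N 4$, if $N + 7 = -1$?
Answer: $-576$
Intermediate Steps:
$N = -8$ ($N = -7 - 1 = -8$)
$\left(6 + 6 \cdot 2\right) N 4 = \left(6 + 6 \cdot 2\right) \left(-8\right) 4 = \left(6 + 12\right) \left(-8\right) 4 = 18 \left(-8\right) 4 = \left(-144\right) 4 = -576$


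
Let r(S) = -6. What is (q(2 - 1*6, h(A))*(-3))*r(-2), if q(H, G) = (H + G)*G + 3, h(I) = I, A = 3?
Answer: 0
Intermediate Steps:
q(H, G) = 3 + G*(G + H) (q(H, G) = (G + H)*G + 3 = G*(G + H) + 3 = 3 + G*(G + H))
(q(2 - 1*6, h(A))*(-3))*r(-2) = ((3 + 3² + 3*(2 - 1*6))*(-3))*(-6) = ((3 + 9 + 3*(2 - 6))*(-3))*(-6) = ((3 + 9 + 3*(-4))*(-3))*(-6) = ((3 + 9 - 12)*(-3))*(-6) = (0*(-3))*(-6) = 0*(-6) = 0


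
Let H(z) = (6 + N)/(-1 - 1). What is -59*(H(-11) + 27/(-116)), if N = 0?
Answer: 22125/116 ≈ 190.73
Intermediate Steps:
H(z) = -3 (H(z) = (6 + 0)/(-1 - 1) = 6/(-2) = 6*(-½) = -3)
-59*(H(-11) + 27/(-116)) = -59*(-3 + 27/(-116)) = -59*(-3 + 27*(-1/116)) = -59*(-3 - 27/116) = -59*(-375/116) = 22125/116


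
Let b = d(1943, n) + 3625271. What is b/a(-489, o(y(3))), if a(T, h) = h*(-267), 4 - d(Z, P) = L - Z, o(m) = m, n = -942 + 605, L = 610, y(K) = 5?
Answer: -3626608/1335 ≈ -2716.6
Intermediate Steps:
n = -337
d(Z, P) = -606 + Z (d(Z, P) = 4 - (610 - Z) = 4 + (-610 + Z) = -606 + Z)
b = 3626608 (b = (-606 + 1943) + 3625271 = 1337 + 3625271 = 3626608)
a(T, h) = -267*h
b/a(-489, o(y(3))) = 3626608/((-267*5)) = 3626608/(-1335) = 3626608*(-1/1335) = -3626608/1335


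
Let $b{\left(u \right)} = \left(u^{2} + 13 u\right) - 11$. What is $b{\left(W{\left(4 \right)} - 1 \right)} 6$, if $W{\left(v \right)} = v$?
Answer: $222$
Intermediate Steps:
$b{\left(u \right)} = -11 + u^{2} + 13 u$
$b{\left(W{\left(4 \right)} - 1 \right)} 6 = \left(-11 + \left(4 - 1\right)^{2} + 13 \left(4 - 1\right)\right) 6 = \left(-11 + 3^{2} + 13 \cdot 3\right) 6 = \left(-11 + 9 + 39\right) 6 = 37 \cdot 6 = 222$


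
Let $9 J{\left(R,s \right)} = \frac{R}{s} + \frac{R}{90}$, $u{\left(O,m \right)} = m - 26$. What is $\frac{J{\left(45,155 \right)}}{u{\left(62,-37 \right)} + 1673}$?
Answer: $\frac{7}{128340} \approx 5.4543 \cdot 10^{-5}$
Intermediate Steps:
$u{\left(O,m \right)} = -26 + m$
$J{\left(R,s \right)} = \frac{R}{810} + \frac{R}{9 s}$ ($J{\left(R,s \right)} = \frac{\frac{R}{s} + \frac{R}{90}}{9} = \frac{\frac{R}{90} + \frac{R}{s}}{9} = \frac{R}{810} + \frac{R}{9 s}$)
$\frac{J{\left(45,155 \right)}}{u{\left(62,-37 \right)} + 1673} = \frac{\frac{1}{810} \cdot 45 \cdot \frac{1}{155} \left(90 + 155\right)}{\left(-26 - 37\right) + 1673} = \frac{\frac{1}{810} \cdot 45 \cdot \frac{1}{155} \cdot 245}{-63 + 1673} = \frac{49}{558 \cdot 1610} = \frac{49}{558} \cdot \frac{1}{1610} = \frac{7}{128340}$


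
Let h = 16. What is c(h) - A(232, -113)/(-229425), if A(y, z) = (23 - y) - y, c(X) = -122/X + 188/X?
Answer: 360357/87400 ≈ 4.1231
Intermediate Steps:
c(X) = 66/X
A(y, z) = 23 - 2*y
c(h) - A(232, -113)/(-229425) = 66/16 - (23 - 2*232)/(-229425) = 66*(1/16) - (23 - 464)*(-1)/229425 = 33/8 - (-441)*(-1)/229425 = 33/8 - 1*21/10925 = 33/8 - 21/10925 = 360357/87400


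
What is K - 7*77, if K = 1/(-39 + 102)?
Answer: -33956/63 ≈ -538.98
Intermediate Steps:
K = 1/63 ≈ 0.015873
K - 7*77 = 1/63 - 7*77 = 1/63 - 539 = -33956/63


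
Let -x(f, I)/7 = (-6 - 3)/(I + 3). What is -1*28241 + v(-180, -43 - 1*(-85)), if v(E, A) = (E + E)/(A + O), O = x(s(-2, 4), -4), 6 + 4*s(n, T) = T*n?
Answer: -197567/7 ≈ -28224.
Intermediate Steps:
s(n, T) = -3/2 + T*n/4 (s(n, T) = -3/2 + (T*n)/4 = -3/2 + T*n/4)
x(f, I) = 63/(3 + I) (x(f, I) = -7*(-6 - 3)/(I + 3) = -(-63)/(3 + I) = 63/(3 + I))
O = -63 (O = 63/(3 - 4) = 63/(-1) = 63*(-1) = -63)
v(E, A) = 2*E/(-63 + A) (v(E, A) = (E + E)/(A - 63) = (2*E)/(-63 + A) = 2*E/(-63 + A))
-1*28241 + v(-180, -43 - 1*(-85)) = -1*28241 + 2*(-180)/(-63 + (-43 - 1*(-85))) = -28241 + 2*(-180)/(-63 + (-43 + 85)) = -28241 + 2*(-180)/(-63 + 42) = -28241 + 2*(-180)/(-21) = -28241 + 2*(-180)*(-1/21) = -28241 + 120/7 = -197567/7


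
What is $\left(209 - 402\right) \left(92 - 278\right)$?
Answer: $35898$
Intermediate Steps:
$\left(209 - 402\right) \left(92 - 278\right) = \left(-193\right) \left(-186\right) = 35898$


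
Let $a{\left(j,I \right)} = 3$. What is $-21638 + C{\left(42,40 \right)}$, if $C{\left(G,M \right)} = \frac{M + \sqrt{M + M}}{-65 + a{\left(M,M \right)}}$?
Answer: $- \frac{670798}{31} - \frac{2 \sqrt{5}}{31} \approx -21639.0$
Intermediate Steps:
$C{\left(G,M \right)} = - \frac{M}{62} - \frac{\sqrt{2} \sqrt{M}}{62}$ ($C{\left(G,M \right)} = \frac{M + \sqrt{M + M}}{-65 + 3} = \frac{M + \sqrt{2 M}}{-62} = \left(M + \sqrt{2} \sqrt{M}\right) \left(- \frac{1}{62}\right) = - \frac{M}{62} - \frac{\sqrt{2} \sqrt{M}}{62}$)
$-21638 + C{\left(42,40 \right)} = -21638 - \left(\frac{20}{31} + \frac{\sqrt{2} \sqrt{40}}{62}\right) = -21638 - \left(\frac{20}{31} + \frac{\sqrt{2} \cdot 2 \sqrt{10}}{62}\right) = -21638 - \left(\frac{20}{31} + \frac{2 \sqrt{5}}{31}\right) = - \frac{670798}{31} - \frac{2 \sqrt{5}}{31}$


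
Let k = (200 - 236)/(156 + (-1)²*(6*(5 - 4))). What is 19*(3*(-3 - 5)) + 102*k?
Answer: -1436/3 ≈ -478.67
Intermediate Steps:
k = -2/9 (k = -36/(156 + 1*(6*1)) = -36/(156 + 1*6) = -36/(156 + 6) = -36/162 = -36*1/162 = -2/9 ≈ -0.22222)
19*(3*(-3 - 5)) + 102*k = 19*(3*(-3 - 5)) + 102*(-2/9) = 19*(3*(-8)) - 68/3 = 19*(-24) - 68/3 = -456 - 68/3 = -1436/3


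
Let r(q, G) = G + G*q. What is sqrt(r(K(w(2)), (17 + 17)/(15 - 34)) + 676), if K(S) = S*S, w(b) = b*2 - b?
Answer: sqrt(240806)/19 ≈ 25.827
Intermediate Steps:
w(b) = b (w(b) = 2*b - b = b)
K(S) = S**2
sqrt(r(K(w(2)), (17 + 17)/(15 - 34)) + 676) = sqrt(((17 + 17)/(15 - 34))*(1 + 2**2) + 676) = sqrt((34/(-19))*(1 + 4) + 676) = sqrt((34*(-1/19))*5 + 676) = sqrt(-34/19*5 + 676) = sqrt(-170/19 + 676) = sqrt(12674/19) = sqrt(240806)/19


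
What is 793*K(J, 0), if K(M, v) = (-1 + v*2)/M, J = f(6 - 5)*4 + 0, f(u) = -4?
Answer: 793/16 ≈ 49.563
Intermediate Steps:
J = -16 (J = -4*4 + 0 = -16 + 0 = -16)
K(M, v) = (-1 + 2*v)/M
793*K(J, 0) = 793*((-1 + 2*0)/(-16)) = 793*(-(-1 + 0)/16) = 793*(-1/16*(-1)) = 793*(1/16) = 793/16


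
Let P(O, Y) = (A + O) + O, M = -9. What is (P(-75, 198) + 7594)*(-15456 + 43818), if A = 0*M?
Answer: 211126728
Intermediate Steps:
A = 0 (A = 0*(-9) = 0)
P(O, Y) = 2*O (P(O, Y) = (0 + O) + O = O + O = 2*O)
(P(-75, 198) + 7594)*(-15456 + 43818) = (2*(-75) + 7594)*(-15456 + 43818) = (-150 + 7594)*28362 = 7444*28362 = 211126728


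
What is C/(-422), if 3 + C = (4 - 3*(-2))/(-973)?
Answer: 2929/410606 ≈ 0.0071334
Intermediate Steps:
C = -2929/973 (C = -3 + (4 - 3*(-2))/(-973) = -3 + (4 + 6)*(-1/973) = -3 + 10*(-1/973) = -3 - 10/973 = -2929/973 ≈ -3.0103)
C/(-422) = -2929/973/(-422) = -2929/973*(-1/422) = 2929/410606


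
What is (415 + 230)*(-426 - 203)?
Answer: -405705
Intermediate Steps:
(415 + 230)*(-426 - 203) = 645*(-629) = -405705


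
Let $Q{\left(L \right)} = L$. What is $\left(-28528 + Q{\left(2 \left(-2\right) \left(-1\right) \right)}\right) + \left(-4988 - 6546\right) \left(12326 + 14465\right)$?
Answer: $-309035918$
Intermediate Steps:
$\left(-28528 + Q{\left(2 \left(-2\right) \left(-1\right) \right)}\right) + \left(-4988 - 6546\right) \left(12326 + 14465\right) = \left(-28528 + 2 \left(-2\right) \left(-1\right)\right) + \left(-4988 - 6546\right) \left(12326 + 14465\right) = \left(-28528 - -4\right) - 309007394 = \left(-28528 + 4\right) - 309007394 = -28524 - 309007394 = -309035918$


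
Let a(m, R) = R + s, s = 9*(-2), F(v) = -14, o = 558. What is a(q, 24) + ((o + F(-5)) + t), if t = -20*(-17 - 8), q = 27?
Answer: 1050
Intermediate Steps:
s = -18
a(m, R) = -18 + R (a(m, R) = R - 18 = -18 + R)
t = 500 (t = -20*(-25) = 500)
a(q, 24) + ((o + F(-5)) + t) = (-18 + 24) + ((558 - 14) + 500) = 6 + (544 + 500) = 6 + 1044 = 1050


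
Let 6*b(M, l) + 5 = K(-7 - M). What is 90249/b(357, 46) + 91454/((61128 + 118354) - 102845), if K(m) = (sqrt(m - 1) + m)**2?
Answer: (3026296*sqrt(365) + 2435542131*I)/(6967*(364*sqrt(365) + 66063*I)) ≈ 5.2467 + 0.42669*I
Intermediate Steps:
K(m) = (m + sqrt(-1 + m))**2 (K(m) = (sqrt(-1 + m) + m)**2 = (m + sqrt(-1 + m))**2)
b(M, l) = -5/6 + (-7 + sqrt(-8 - M) - M)**2/6 (b(M, l) = -5/6 + ((-7 - M) + sqrt(-1 + (-7 - M)))**2/6 = -5/6 + ((-7 - M) + sqrt(-8 - M))**2/6 = -5/6 + (-7 + sqrt(-8 - M) - M)**2/6)
90249/b(357, 46) + 91454/((61128 + 118354) - 102845) = 90249/(-5/6 + (7 + 357 - sqrt(-8 - 1*357))**2/6) + 91454/((61128 + 118354) - 102845) = 90249/(-5/6 + (7 + 357 - sqrt(-8 - 357))**2/6) + 91454/(179482 - 102845) = 90249/(-5/6 + (7 + 357 - sqrt(-365))**2/6) + 91454/76637 = 90249/(-5/6 + (7 + 357 - I*sqrt(365))**2/6) + 91454*(1/76637) = 90249/(-5/6 + (7 + 357 - I*sqrt(365))**2/6) + 8314/6967 = 90249/(-5/6 + (364 - I*sqrt(365))**2/6) + 8314/6967 = 8314/6967 + 90249/(-5/6 + (364 - I*sqrt(365))**2/6)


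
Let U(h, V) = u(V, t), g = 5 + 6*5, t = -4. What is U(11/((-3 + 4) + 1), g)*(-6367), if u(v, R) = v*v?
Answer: -7799575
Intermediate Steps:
u(v, R) = v²
g = 35 (g = 5 + 30 = 35)
U(h, V) = V²
U(11/((-3 + 4) + 1), g)*(-6367) = 35²*(-6367) = 1225*(-6367) = -7799575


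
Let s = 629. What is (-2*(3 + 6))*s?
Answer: -11322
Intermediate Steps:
(-2*(3 + 6))*s = -2*(3 + 6)*629 = -2*9*629 = -18*629 = -11322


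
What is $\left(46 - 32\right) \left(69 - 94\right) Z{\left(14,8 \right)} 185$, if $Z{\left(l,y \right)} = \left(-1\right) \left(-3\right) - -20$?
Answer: $-1489250$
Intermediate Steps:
$Z{\left(l,y \right)} = 23$ ($Z{\left(l,y \right)} = 3 + 20 = 23$)
$\left(46 - 32\right) \left(69 - 94\right) Z{\left(14,8 \right)} 185 = \left(46 - 32\right) \left(69 - 94\right) 23 \cdot 185 = 14 \left(-25\right) 23 \cdot 185 = \left(-350\right) 23 \cdot 185 = \left(-8050\right) 185 = -1489250$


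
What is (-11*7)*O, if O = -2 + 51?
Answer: -3773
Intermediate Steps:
O = 49
(-11*7)*O = -11*7*49 = -77*49 = -3773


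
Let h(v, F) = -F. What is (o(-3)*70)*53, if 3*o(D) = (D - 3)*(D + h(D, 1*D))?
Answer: 0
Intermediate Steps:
o(D) = 0 (o(D) = ((D - 3)*(D - D))/3 = ((-3 + D)*(D - D))/3 = ((-3 + D)*0)/3 = (⅓)*0 = 0)
(o(-3)*70)*53 = (0*70)*53 = 0*53 = 0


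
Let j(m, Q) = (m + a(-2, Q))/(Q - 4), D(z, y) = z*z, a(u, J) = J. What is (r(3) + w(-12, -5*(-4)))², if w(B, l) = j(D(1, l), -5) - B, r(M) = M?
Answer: 19321/81 ≈ 238.53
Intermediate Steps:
D(z, y) = z²
j(m, Q) = (Q + m)/(-4 + Q) (j(m, Q) = (m + Q)/(Q - 4) = (Q + m)/(-4 + Q))
w(B, l) = 4/9 - B (w(B, l) = (-5 + 1²)/(-4 - 5) - B = (-5 + 1)/(-9) - B = -⅑*(-4) - B = 4/9 - B)
(r(3) + w(-12, -5*(-4)))² = (3 + (4/9 - 1*(-12)))² = (3 + (4/9 + 12))² = (3 + 112/9)² = (139/9)² = 19321/81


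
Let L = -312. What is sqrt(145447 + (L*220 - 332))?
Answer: 5*sqrt(3059) ≈ 276.54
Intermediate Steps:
sqrt(145447 + (L*220 - 332)) = sqrt(145447 + (-312*220 - 332)) = sqrt(145447 + (-68640 - 332)) = sqrt(145447 - 68972) = sqrt(76475) = 5*sqrt(3059)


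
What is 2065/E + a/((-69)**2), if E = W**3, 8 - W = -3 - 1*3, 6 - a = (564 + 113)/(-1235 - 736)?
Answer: 2773160821/3678500952 ≈ 0.75388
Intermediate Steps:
a = 12503/1971 (a = 6 - (564 + 113)/(-1235 - 736) = 6 - 677/(-1971) = 6 - 677*(-1)/1971 = 6 - 1*(-677/1971) = 6 + 677/1971 = 12503/1971 ≈ 6.3435)
W = 14 (W = 8 - (-3 - 1*3) = 8 - (-3 - 3) = 8 - 1*(-6) = 8 + 6 = 14)
E = 2744 (E = 14**3 = 2744)
2065/E + a/((-69)**2) = 2065/2744 + 12503/(1971*((-69)**2)) = 2065*(1/2744) + (12503/1971)/4761 = 295/392 + (12503/1971)*(1/4761) = 295/392 + 12503/9383931 = 2773160821/3678500952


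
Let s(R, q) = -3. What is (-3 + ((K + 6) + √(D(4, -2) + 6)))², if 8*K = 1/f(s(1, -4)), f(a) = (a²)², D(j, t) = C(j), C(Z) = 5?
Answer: 8401969/419904 + 1945*√11/324 ≈ 39.919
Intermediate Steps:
D(j, t) = 5
f(a) = a⁴
K = 1/648 (K = 1/(8*((-3)⁴)) = (⅛)/81 = (⅛)*(1/81) = 1/648 ≈ 0.0015432)
(-3 + ((K + 6) + √(D(4, -2) + 6)))² = (-3 + ((1/648 + 6) + √(5 + 6)))² = (-3 + (3889/648 + √11))² = (1945/648 + √11)²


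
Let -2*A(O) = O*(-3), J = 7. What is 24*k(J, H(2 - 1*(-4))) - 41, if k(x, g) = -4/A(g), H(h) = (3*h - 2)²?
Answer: -165/4 ≈ -41.250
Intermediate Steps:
A(O) = 3*O/2 (A(O) = -O*(-3)/2 = -(-3)*O/2 = 3*O/2)
H(h) = (-2 + 3*h)²
k(x, g) = -8/(3*g) (k(x, g) = -4*2/(3*g) = -8/(3*g))
24*k(J, H(2 - 1*(-4))) - 41 = 24*(-8/(3*(-2 + 3*(2 - 1*(-4)))²)) - 41 = 24*(-8/(3*(-2 + 3*(2 + 4))²)) - 41 = 24*(-8/(3*(-2 + 3*6)²)) - 41 = 24*(-8/(3*(-2 + 18)²)) - 41 = 24*(-8/(3*(16²))) - 41 = 24*(-8/3/256) - 41 = 24*(-8/3*1/256) - 41 = 24*(-1/96) - 41 = -¼ - 41 = -165/4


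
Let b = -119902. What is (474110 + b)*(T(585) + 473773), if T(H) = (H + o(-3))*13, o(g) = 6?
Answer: 170535566848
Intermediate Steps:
T(H) = 78 + 13*H (T(H) = (H + 6)*13 = (6 + H)*13 = 78 + 13*H)
(474110 + b)*(T(585) + 473773) = (474110 - 119902)*((78 + 13*585) + 473773) = 354208*((78 + 7605) + 473773) = 354208*(7683 + 473773) = 354208*481456 = 170535566848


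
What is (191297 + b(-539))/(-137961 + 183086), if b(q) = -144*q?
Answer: 268913/45125 ≈ 5.9593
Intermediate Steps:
(191297 + b(-539))/(-137961 + 183086) = (191297 - 144*(-539))/(-137961 + 183086) = (191297 + 77616)/45125 = 268913*(1/45125) = 268913/45125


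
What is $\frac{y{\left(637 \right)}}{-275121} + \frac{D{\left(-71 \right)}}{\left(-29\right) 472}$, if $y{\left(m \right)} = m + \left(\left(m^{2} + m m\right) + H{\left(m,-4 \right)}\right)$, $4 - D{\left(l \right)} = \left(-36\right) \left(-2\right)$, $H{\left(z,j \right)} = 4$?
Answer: $- \frac{2774599481}{941464062} \approx -2.9471$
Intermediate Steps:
$D{\left(l \right)} = -68$ ($D{\left(l \right)} = 4 - \left(-36\right) \left(-2\right) = 4 - 72 = -68$)
$y{\left(m \right)} = 4 + m + 2 m^{2}$ ($y{\left(m \right)} = m + \left(\left(m^{2} + m m\right) + 4\right) = m + \left(\left(m^{2} + m^{2}\right) + 4\right) = m + \left(2 m^{2} + 4\right) = m + \left(4 + 2 m^{2}\right) = 4 + m + 2 m^{2}$)
$\frac{y{\left(637 \right)}}{-275121} + \frac{D{\left(-71 \right)}}{\left(-29\right) 472} = \frac{4 + 637 + 2 \cdot 637^{2}}{-275121} - \frac{68}{\left(-29\right) 472} = \left(4 + 637 + 2 \cdot 405769\right) \left(- \frac{1}{275121}\right) - \frac{68}{-13688} = \left(4 + 637 + 811538\right) \left(- \frac{1}{275121}\right) - - \frac{17}{3422} = 812179 \left(- \frac{1}{275121}\right) + \frac{17}{3422} = - \frac{812179}{275121} + \frac{17}{3422} = - \frac{2774599481}{941464062}$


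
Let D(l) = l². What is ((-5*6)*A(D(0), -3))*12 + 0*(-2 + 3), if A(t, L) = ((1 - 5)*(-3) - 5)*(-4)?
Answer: 10080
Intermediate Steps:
A(t, L) = -28 (A(t, L) = (-4*(-3) - 5)*(-4) = (12 - 5)*(-4) = 7*(-4) = -28)
((-5*6)*A(D(0), -3))*12 + 0*(-2 + 3) = (-5*6*(-28))*12 + 0*(-2 + 3) = -30*(-28)*12 + 0*1 = 840*12 + 0 = 10080 + 0 = 10080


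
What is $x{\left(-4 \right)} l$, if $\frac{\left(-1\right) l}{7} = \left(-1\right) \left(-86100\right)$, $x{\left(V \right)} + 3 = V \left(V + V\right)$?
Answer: $-17478300$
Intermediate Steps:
$x{\left(V \right)} = -3 + 2 V^{2}$ ($x{\left(V \right)} = -3 + V \left(V + V\right) = -3 + V 2 V = -3 + 2 V^{2}$)
$l = -602700$ ($l = - 7 \left(\left(-1\right) \left(-86100\right)\right) = \left(-7\right) 86100 = -602700$)
$x{\left(-4 \right)} l = \left(-3 + 2 \left(-4\right)^{2}\right) \left(-602700\right) = \left(-3 + 2 \cdot 16\right) \left(-602700\right) = \left(-3 + 32\right) \left(-602700\right) = 29 \left(-602700\right) = -17478300$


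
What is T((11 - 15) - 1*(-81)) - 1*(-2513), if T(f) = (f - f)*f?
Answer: 2513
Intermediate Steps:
T(f) = 0 (T(f) = 0*f = 0)
T((11 - 15) - 1*(-81)) - 1*(-2513) = 0 - 1*(-2513) = 0 + 2513 = 2513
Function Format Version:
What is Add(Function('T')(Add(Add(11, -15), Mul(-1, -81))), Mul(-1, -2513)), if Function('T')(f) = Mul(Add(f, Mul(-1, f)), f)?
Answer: 2513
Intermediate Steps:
Function('T')(f) = 0 (Function('T')(f) = Mul(0, f) = 0)
Add(Function('T')(Add(Add(11, -15), Mul(-1, -81))), Mul(-1, -2513)) = Add(0, Mul(-1, -2513)) = Add(0, 2513) = 2513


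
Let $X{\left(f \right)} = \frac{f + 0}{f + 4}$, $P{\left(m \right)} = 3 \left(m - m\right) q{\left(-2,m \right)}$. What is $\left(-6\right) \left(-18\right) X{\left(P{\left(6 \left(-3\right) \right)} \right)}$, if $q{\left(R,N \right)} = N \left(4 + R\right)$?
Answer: $0$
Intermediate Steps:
$P{\left(m \right)} = 0$ ($P{\left(m \right)} = 3 \left(m - m\right) m \left(4 - 2\right) = 3 \cdot 0 m 2 = 0 \cdot 2 m = 0$)
$X{\left(f \right)} = \frac{f}{4 + f}$
$\left(-6\right) \left(-18\right) X{\left(P{\left(6 \left(-3\right) \right)} \right)} = \left(-6\right) \left(-18\right) \frac{0}{4 + 0} = 108 \cdot \frac{0}{4} = 108 \cdot 0 \cdot \frac{1}{4} = 108 \cdot 0 = 0$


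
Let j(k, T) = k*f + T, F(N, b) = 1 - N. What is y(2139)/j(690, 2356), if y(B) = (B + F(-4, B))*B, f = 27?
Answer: 2293008/10493 ≈ 218.53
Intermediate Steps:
j(k, T) = T + 27*k (j(k, T) = k*27 + T = 27*k + T = T + 27*k)
y(B) = B*(5 + B) (y(B) = (B + (1 - 1*(-4)))*B = (B + (1 + 4))*B = (B + 5)*B = (5 + B)*B = B*(5 + B))
y(2139)/j(690, 2356) = (2139*(5 + 2139))/(2356 + 27*690) = (2139*2144)/(2356 + 18630) = 4586016/20986 = 4586016*(1/20986) = 2293008/10493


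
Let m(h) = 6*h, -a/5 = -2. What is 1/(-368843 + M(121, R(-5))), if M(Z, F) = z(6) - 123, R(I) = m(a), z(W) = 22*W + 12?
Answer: -1/368822 ≈ -2.7113e-6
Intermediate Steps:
a = 10 (a = -5*(-2) = 10)
z(W) = 12 + 22*W
R(I) = 60 (R(I) = 6*10 = 60)
M(Z, F) = 21 (M(Z, F) = (12 + 22*6) - 123 = (12 + 132) - 123 = 144 - 123 = 21)
1/(-368843 + M(121, R(-5))) = 1/(-368843 + 21) = 1/(-368822) = -1/368822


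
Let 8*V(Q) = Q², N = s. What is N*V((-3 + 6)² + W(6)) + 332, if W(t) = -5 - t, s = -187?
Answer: 477/2 ≈ 238.50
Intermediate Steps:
N = -187
V(Q) = Q²/8
N*V((-3 + 6)² + W(6)) + 332 = -187*((-3 + 6)² + (-5 - 1*6))²/8 + 332 = -187*(3² + (-5 - 6))²/8 + 332 = -187*(9 - 11)²/8 + 332 = -187*(-2)²/8 + 332 = -187*4/8 + 332 = -187*½ + 332 = -187/2 + 332 = 477/2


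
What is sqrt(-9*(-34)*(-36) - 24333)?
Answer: I*sqrt(35349) ≈ 188.01*I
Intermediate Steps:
sqrt(-9*(-34)*(-36) - 24333) = sqrt(306*(-36) - 24333) = sqrt(-11016 - 24333) = sqrt(-35349) = I*sqrt(35349)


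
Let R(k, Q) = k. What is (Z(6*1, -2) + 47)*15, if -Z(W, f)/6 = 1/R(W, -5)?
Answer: 690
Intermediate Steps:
Z(W, f) = -6/W
(Z(6*1, -2) + 47)*15 = (-6/(6*1) + 47)*15 = (-6/6 + 47)*15 = (-6*⅙ + 47)*15 = (-1 + 47)*15 = 46*15 = 690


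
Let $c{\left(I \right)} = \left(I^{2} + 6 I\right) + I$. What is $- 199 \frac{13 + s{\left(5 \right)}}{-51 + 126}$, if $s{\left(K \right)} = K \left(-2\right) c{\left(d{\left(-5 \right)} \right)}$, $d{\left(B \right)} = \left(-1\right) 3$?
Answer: $- \frac{26467}{75} \approx -352.89$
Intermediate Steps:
$d{\left(B \right)} = -3$
$c{\left(I \right)} = I^{2} + 7 I$
$s{\left(K \right)} = 24 K$ ($s{\left(K \right)} = K \left(-2\right) \left(- 3 \left(7 - 3\right)\right) = - 2 K \left(\left(-3\right) 4\right) = - 2 K \left(-12\right) = 24 K$)
$- 199 \frac{13 + s{\left(5 \right)}}{-51 + 126} = - 199 \frac{13 + 24 \cdot 5}{-51 + 126} = - 199 \frac{13 + 120}{75} = - 199 \cdot 133 \cdot \frac{1}{75} = \left(-199\right) \frac{133}{75} = - \frac{26467}{75}$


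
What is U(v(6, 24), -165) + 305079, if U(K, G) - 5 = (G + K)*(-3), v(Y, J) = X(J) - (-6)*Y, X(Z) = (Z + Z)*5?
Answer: 304751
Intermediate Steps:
X(Z) = 10*Z (X(Z) = (2*Z)*5 = 10*Z)
v(Y, J) = 6*Y + 10*J (v(Y, J) = 10*J - (-6)*Y = 10*J + 6*Y = 6*Y + 10*J)
U(K, G) = 5 - 3*G - 3*K (U(K, G) = 5 + (G + K)*(-3) = 5 + (-3*G - 3*K) = 5 - 3*G - 3*K)
U(v(6, 24), -165) + 305079 = (5 - 3*(-165) - 3*(6*6 + 10*24)) + 305079 = (5 + 495 - 3*(36 + 240)) + 305079 = (5 + 495 - 3*276) + 305079 = (5 + 495 - 828) + 305079 = -328 + 305079 = 304751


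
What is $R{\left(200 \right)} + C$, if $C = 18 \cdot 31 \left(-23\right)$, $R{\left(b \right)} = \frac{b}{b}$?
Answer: $-12833$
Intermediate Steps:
$R{\left(b \right)} = 1$
$C = -12834$ ($C = 558 \left(-23\right) = -12834$)
$R{\left(200 \right)} + C = 1 - 12834 = -12833$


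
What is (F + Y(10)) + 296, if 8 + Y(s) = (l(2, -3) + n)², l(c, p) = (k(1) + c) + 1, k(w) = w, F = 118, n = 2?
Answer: 442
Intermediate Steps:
l(c, p) = 2 + c (l(c, p) = (1 + c) + 1 = 2 + c)
Y(s) = 28 (Y(s) = -8 + ((2 + 2) + 2)² = -8 + (4 + 2)² = -8 + 6² = -8 + 36 = 28)
(F + Y(10)) + 296 = (118 + 28) + 296 = 146 + 296 = 442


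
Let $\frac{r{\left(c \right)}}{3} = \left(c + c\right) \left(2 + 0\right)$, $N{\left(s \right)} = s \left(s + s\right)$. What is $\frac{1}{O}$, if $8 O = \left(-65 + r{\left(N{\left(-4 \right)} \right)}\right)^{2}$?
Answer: $\frac{8}{101761} \approx 7.8616 \cdot 10^{-5}$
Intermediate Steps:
$N{\left(s \right)} = 2 s^{2}$ ($N{\left(s \right)} = s 2 s = 2 s^{2}$)
$r{\left(c \right)} = 12 c$ ($r{\left(c \right)} = 3 \left(c + c\right) \left(2 + 0\right) = 3 \cdot 2 c 2 = 3 \cdot 4 c = 12 c$)
$O = \frac{101761}{8}$ ($O = \frac{\left(-65 + 12 \cdot 2 \left(-4\right)^{2}\right)^{2}}{8} = \frac{\left(-65 + 12 \cdot 2 \cdot 16\right)^{2}}{8} = \frac{\left(-65 + 12 \cdot 32\right)^{2}}{8} = \frac{\left(-65 + 384\right)^{2}}{8} = \frac{319^{2}}{8} = \frac{1}{8} \cdot 101761 = \frac{101761}{8} \approx 12720.0$)
$\frac{1}{O} = \frac{1}{\frac{101761}{8}} = \frac{8}{101761}$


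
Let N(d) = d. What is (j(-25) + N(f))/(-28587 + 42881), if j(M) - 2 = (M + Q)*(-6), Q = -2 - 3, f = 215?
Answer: 397/14294 ≈ 0.027774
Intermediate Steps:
Q = -5
j(M) = 32 - 6*M (j(M) = 2 + (M - 5)*(-6) = 2 + (-5 + M)*(-6) = 2 + (30 - 6*M) = 32 - 6*M)
(j(-25) + N(f))/(-28587 + 42881) = ((32 - 6*(-25)) + 215)/(-28587 + 42881) = ((32 + 150) + 215)/14294 = (182 + 215)*(1/14294) = 397*(1/14294) = 397/14294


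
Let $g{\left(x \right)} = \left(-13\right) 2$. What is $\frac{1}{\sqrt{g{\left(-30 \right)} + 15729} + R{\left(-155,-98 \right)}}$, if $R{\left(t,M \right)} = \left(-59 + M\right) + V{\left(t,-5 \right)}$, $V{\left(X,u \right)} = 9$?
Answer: $- \frac{148}{6201} - \frac{\sqrt{15703}}{6201} \approx -0.044075$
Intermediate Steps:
$g{\left(x \right)} = -26$
$R{\left(t,M \right)} = -50 + M$ ($R{\left(t,M \right)} = \left(-59 + M\right) + 9 = -50 + M$)
$\frac{1}{\sqrt{g{\left(-30 \right)} + 15729} + R{\left(-155,-98 \right)}} = \frac{1}{\sqrt{-26 + 15729} - 148} = \frac{1}{\sqrt{15703} - 148} = \frac{1}{-148 + \sqrt{15703}}$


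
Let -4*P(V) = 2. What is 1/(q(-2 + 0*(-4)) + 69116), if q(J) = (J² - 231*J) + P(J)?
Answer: 2/139163 ≈ 1.4372e-5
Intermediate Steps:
P(V) = -½ (P(V) = -¼*2 = -½)
q(J) = -½ + J² - 231*J (q(J) = (J² - 231*J) - ½ = -½ + J² - 231*J)
1/(q(-2 + 0*(-4)) + 69116) = 1/((-½ + (-2 + 0*(-4))² - 231*(-2 + 0*(-4))) + 69116) = 1/((-½ + (-2 + 0)² - 231*(-2 + 0)) + 69116) = 1/((-½ + (-2)² - 231*(-2)) + 69116) = 1/((-½ + 4 + 462) + 69116) = 1/(931/2 + 69116) = 1/(139163/2) = 2/139163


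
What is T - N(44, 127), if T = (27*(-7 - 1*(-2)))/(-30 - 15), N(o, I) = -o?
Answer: 47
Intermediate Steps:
T = 3 (T = (27*(-7 + 2))/(-45) = (27*(-5))*(-1/45) = -135*(-1/45) = 3)
T - N(44, 127) = 3 - (-1)*44 = 3 - 1*(-44) = 3 + 44 = 47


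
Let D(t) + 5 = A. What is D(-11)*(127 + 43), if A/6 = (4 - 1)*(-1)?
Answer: -3910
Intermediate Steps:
A = -18 (A = 6*((4 - 1)*(-1)) = 6*(3*(-1)) = 6*(-3) = -18)
D(t) = -23 (D(t) = -5 - 18 = -23)
D(-11)*(127 + 43) = -23*(127 + 43) = -23*170 = -3910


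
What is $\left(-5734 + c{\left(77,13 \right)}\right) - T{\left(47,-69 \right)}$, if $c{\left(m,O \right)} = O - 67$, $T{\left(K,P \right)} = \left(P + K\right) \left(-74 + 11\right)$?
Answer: $-7174$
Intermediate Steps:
$T{\left(K,P \right)} = - 63 K - 63 P$ ($T{\left(K,P \right)} = \left(K + P\right) \left(-63\right) = - 63 K - 63 P$)
$c{\left(m,O \right)} = -67 + O$
$\left(-5734 + c{\left(77,13 \right)}\right) - T{\left(47,-69 \right)} = \left(-5734 + \left(-67 + 13\right)\right) - \left(\left(-63\right) 47 - -4347\right) = \left(-5734 - 54\right) - \left(-2961 + 4347\right) = -5788 - 1386 = -7174$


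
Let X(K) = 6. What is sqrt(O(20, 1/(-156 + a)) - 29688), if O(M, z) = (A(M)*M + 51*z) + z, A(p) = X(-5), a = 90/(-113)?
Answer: 5*I*sqrt(92823131406)/8859 ≈ 171.95*I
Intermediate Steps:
a = -90/113 (a = 90*(-1/113) = -90/113 ≈ -0.79646)
A(p) = 6
O(M, z) = 6*M + 52*z (O(M, z) = (6*M + 51*z) + z = 6*M + 52*z)
sqrt(O(20, 1/(-156 + a)) - 29688) = sqrt((6*20 + 52/(-156 - 90/113)) - 29688) = sqrt((120 + 52/(-17718/113)) - 29688) = sqrt((120 + 52*(-113/17718)) - 29688) = sqrt((120 - 2938/8859) - 29688) = sqrt(1060142/8859 - 29688) = sqrt(-261945850/8859) = 5*I*sqrt(92823131406)/8859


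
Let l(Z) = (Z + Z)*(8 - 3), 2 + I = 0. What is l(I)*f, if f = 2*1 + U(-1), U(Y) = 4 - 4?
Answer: -40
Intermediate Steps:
I = -2 (I = -2 + 0 = -2)
U(Y) = 0
l(Z) = 10*Z (l(Z) = (2*Z)*5 = 10*Z)
f = 2 (f = 2*1 + 0 = 2 + 0 = 2)
l(I)*f = (10*(-2))*2 = -20*2 = -40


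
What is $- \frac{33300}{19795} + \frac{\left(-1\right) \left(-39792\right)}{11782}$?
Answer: $\frac{1068492}{630337} \approx 1.6951$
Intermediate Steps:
$- \frac{33300}{19795} + \frac{\left(-1\right) \left(-39792\right)}{11782} = \left(-33300\right) \frac{1}{19795} + 39792 \cdot \frac{1}{11782} = - \frac{180}{107} + \frac{19896}{5891} = \frac{1068492}{630337}$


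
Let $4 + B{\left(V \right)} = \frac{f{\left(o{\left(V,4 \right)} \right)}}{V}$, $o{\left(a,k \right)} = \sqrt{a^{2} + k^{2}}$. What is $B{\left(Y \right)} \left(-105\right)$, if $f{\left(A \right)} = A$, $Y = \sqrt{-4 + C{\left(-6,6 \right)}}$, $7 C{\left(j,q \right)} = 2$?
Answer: $420 + \frac{105 i \sqrt{559}}{13} \approx 420.0 + 190.96 i$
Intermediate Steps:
$C{\left(j,q \right)} = \frac{2}{7}$ ($C{\left(j,q \right)} = \frac{1}{7} \cdot 2 = \frac{2}{7}$)
$Y = \frac{i \sqrt{182}}{7}$ ($Y = \sqrt{-4 + \frac{2}{7}} = \sqrt{- \frac{26}{7}} = \frac{i \sqrt{182}}{7} \approx 1.9272 i$)
$B{\left(V \right)} = -4 + \frac{\sqrt{16 + V^{2}}}{V}$ ($B{\left(V \right)} = -4 + \frac{\sqrt{V^{2} + 4^{2}}}{V} = -4 + \frac{\sqrt{V^{2} + 16}}{V} = -4 + \frac{\sqrt{16 + V^{2}}}{V}$)
$B{\left(Y \right)} \left(-105\right) = \left(-4 + \frac{\sqrt{16 + \left(\frac{i \sqrt{182}}{7}\right)^{2}}}{\frac{1}{7} i \sqrt{182}}\right) \left(-105\right) = \left(-4 + - \frac{i \sqrt{182}}{26} \sqrt{16 - \frac{26}{7}}\right) \left(-105\right) = \left(-4 + - \frac{i \sqrt{182}}{26} \sqrt{\frac{86}{7}}\right) \left(-105\right) = \left(-4 + - \frac{i \sqrt{182}}{26} \frac{\sqrt{602}}{7}\right) \left(-105\right) = \left(-4 - \frac{i \sqrt{559}}{13}\right) \left(-105\right) = 420 + \frac{105 i \sqrt{559}}{13}$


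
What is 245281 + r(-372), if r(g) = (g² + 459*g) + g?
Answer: 212545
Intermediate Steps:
r(g) = g² + 460*g
245281 + r(-372) = 245281 - 372*(460 - 372) = 245281 - 372*88 = 245281 - 32736 = 212545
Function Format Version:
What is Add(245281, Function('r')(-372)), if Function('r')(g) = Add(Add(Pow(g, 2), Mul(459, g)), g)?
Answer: 212545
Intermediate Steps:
Function('r')(g) = Add(Pow(g, 2), Mul(460, g))
Add(245281, Function('r')(-372)) = Add(245281, Mul(-372, Add(460, -372))) = Add(245281, Mul(-372, 88)) = Add(245281, -32736) = 212545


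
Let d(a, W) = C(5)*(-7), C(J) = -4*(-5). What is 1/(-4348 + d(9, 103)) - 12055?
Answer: -54102841/4488 ≈ -12055.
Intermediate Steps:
C(J) = 20
d(a, W) = -140 (d(a, W) = 20*(-7) = -140)
1/(-4348 + d(9, 103)) - 12055 = 1/(-4348 - 140) - 12055 = 1/(-4488) - 12055 = -1/4488 - 12055 = -54102841/4488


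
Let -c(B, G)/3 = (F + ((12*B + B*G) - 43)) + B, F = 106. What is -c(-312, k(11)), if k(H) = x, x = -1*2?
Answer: -10107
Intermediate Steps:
x = -2
k(H) = -2
c(B, G) = -189 - 39*B - 3*B*G (c(B, G) = -3*((106 + ((12*B + B*G) - 43)) + B) = -3*((106 + (-43 + 12*B + B*G)) + B) = -3*((63 + 12*B + B*G) + B) = -3*(63 + 13*B + B*G) = -189 - 39*B - 3*B*G)
-c(-312, k(11)) = -(-189 - 39*(-312) - 3*(-312)*(-2)) = -(-189 + 12168 - 1872) = -1*10107 = -10107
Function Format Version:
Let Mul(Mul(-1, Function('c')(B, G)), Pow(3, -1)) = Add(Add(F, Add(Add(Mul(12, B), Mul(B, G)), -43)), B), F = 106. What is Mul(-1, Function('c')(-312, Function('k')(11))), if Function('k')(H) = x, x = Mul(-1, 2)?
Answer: -10107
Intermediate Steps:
x = -2
Function('k')(H) = -2
Function('c')(B, G) = Add(-189, Mul(-39, B), Mul(-3, B, G)) (Function('c')(B, G) = Mul(-3, Add(Add(106, Add(Add(Mul(12, B), Mul(B, G)), -43)), B)) = Mul(-3, Add(Add(106, Add(-43, Mul(12, B), Mul(B, G))), B)) = Mul(-3, Add(Add(63, Mul(12, B), Mul(B, G)), B)) = Mul(-3, Add(63, Mul(13, B), Mul(B, G))) = Add(-189, Mul(-39, B), Mul(-3, B, G)))
Mul(-1, Function('c')(-312, Function('k')(11))) = Mul(-1, Add(-189, Mul(-39, -312), Mul(-3, -312, -2))) = Mul(-1, Add(-189, 12168, -1872)) = Mul(-1, 10107) = -10107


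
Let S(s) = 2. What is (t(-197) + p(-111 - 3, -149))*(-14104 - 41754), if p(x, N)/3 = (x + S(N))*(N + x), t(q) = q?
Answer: -4925055718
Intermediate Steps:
p(x, N) = 3*(2 + x)*(N + x) (p(x, N) = 3*((x + 2)*(N + x)) = 3*((2 + x)*(N + x)) = 3*(2 + x)*(N + x))
(t(-197) + p(-111 - 3, -149))*(-14104 - 41754) = (-197 + (3*(-111 - 3)² + 6*(-149) + 6*(-111 - 3) + 3*(-149)*(-111 - 3)))*(-14104 - 41754) = (-197 + (3*(-114)² - 894 + 6*(-114) + 3*(-149)*(-114)))*(-55858) = (-197 + (3*12996 - 894 - 684 + 50958))*(-55858) = (-197 + (38988 - 894 - 684 + 50958))*(-55858) = (-197 + 88368)*(-55858) = 88171*(-55858) = -4925055718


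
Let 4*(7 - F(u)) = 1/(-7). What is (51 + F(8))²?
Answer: 2640625/784 ≈ 3368.1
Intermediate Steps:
F(u) = 197/28 (F(u) = 7 - ¼/(-7) = 7 - ¼*(-⅐) = 7 + 1/28 = 197/28)
(51 + F(8))² = (51 + 197/28)² = (1625/28)² = 2640625/784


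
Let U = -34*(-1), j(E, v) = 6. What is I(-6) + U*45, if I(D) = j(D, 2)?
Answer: 1536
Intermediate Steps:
I(D) = 6
U = 34
I(-6) + U*45 = 6 + 34*45 = 6 + 1530 = 1536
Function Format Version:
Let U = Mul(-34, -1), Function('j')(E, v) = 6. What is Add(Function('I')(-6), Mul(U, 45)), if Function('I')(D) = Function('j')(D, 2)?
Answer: 1536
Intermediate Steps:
Function('I')(D) = 6
U = 34
Add(Function('I')(-6), Mul(U, 45)) = Add(6, Mul(34, 45)) = Add(6, 1530) = 1536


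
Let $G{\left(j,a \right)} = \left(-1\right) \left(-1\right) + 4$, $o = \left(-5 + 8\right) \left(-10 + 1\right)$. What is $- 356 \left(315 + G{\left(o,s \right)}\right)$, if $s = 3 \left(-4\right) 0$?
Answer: $-113920$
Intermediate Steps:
$s = 0$ ($s = \left(-12\right) 0 = 0$)
$o = -27$ ($o = 3 \left(-9\right) = -27$)
$G{\left(j,a \right)} = 5$ ($G{\left(j,a \right)} = 1 + 4 = 5$)
$- 356 \left(315 + G{\left(o,s \right)}\right) = - 356 \left(315 + 5\right) = \left(-356\right) 320 = -113920$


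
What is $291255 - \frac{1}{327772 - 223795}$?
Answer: $\frac{30283821134}{103977} \approx 2.9126 \cdot 10^{5}$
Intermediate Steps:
$291255 - \frac{1}{327772 - 223795} = 291255 - \frac{1}{103977} = \frac{30283821134}{103977}$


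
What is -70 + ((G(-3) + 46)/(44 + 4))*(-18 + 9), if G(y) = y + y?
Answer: -155/2 ≈ -77.500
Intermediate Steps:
G(y) = 2*y
-70 + ((G(-3) + 46)/(44 + 4))*(-18 + 9) = -70 + ((2*(-3) + 46)/(44 + 4))*(-18 + 9) = -70 + ((-6 + 46)/48)*(-9) = -70 + (40*(1/48))*(-9) = -70 + (⅚)*(-9) = -70 - 15/2 = -155/2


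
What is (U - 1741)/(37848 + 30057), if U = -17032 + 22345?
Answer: 3572/67905 ≈ 0.052603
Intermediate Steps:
U = 5313
(U - 1741)/(37848 + 30057) = (5313 - 1741)/(37848 + 30057) = 3572/67905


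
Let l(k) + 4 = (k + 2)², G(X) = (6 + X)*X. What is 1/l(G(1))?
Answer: 1/77 ≈ 0.012987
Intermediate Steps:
G(X) = X*(6 + X)
l(k) = -4 + (2 + k)² (l(k) = -4 + (k + 2)² = -4 + (2 + k)²)
1/l(G(1)) = 1/((1*(6 + 1))*(4 + 1*(6 + 1))) = 1/((1*7)*(4 + 1*7)) = 1/(7*(4 + 7)) = 1/(7*11) = 1/77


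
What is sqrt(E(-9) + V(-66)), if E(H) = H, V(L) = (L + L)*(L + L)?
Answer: 9*sqrt(215) ≈ 131.97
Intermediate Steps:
V(L) = 4*L**2 (V(L) = (2*L)*(2*L) = 4*L**2)
sqrt(E(-9) + V(-66)) = sqrt(-9 + 4*(-66)**2) = sqrt(-9 + 4*4356) = sqrt(-9 + 17424) = sqrt(17415) = 9*sqrt(215)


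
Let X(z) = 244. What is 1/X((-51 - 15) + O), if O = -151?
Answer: 1/244 ≈ 0.0040984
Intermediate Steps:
1/X((-51 - 15) + O) = 1/244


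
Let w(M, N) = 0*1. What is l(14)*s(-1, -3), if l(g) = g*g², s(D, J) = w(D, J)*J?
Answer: 0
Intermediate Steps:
w(M, N) = 0
s(D, J) = 0 (s(D, J) = 0*J = 0)
l(g) = g³
l(14)*s(-1, -3) = 14³*0 = 2744*0 = 0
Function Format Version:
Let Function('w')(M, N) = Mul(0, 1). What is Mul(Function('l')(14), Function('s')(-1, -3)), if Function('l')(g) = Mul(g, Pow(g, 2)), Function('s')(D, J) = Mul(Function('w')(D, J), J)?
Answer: 0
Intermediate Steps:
Function('w')(M, N) = 0
Function('s')(D, J) = 0 (Function('s')(D, J) = Mul(0, J) = 0)
Function('l')(g) = Pow(g, 3)
Mul(Function('l')(14), Function('s')(-1, -3)) = Mul(Pow(14, 3), 0) = Mul(2744, 0) = 0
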